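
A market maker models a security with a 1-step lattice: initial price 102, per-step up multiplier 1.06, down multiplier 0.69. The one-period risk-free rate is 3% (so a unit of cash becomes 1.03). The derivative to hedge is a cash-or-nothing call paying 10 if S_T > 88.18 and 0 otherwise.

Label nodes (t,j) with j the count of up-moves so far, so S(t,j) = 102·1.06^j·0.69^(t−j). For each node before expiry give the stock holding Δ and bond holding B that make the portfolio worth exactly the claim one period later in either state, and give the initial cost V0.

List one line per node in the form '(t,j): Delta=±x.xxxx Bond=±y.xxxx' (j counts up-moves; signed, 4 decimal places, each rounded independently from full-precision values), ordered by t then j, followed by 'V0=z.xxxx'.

(0,0): Delta=0.2650 Bond=-18.1055
V0=8.9215

No-arbitrage ⇒ martingale measure with p* = (R−d)/(u−d) = 0.9189.
At expiry t=1: V(1,0)=0.0000, V(1,1)=10.0000
(0,0): S=102.0000. Δ = (V_up−V_dn)/(S_up−S_dn) = (10.0000−0.0000)/(108.1200−70.3800) = 0.2650. V = [p*·10.0000 + (1−p*)·0.0000]/1.03 = 8.9215. B = V − Δ·S = -18.1055.
Self-financing check: at every node Δ·S+B equals the discounted successor values.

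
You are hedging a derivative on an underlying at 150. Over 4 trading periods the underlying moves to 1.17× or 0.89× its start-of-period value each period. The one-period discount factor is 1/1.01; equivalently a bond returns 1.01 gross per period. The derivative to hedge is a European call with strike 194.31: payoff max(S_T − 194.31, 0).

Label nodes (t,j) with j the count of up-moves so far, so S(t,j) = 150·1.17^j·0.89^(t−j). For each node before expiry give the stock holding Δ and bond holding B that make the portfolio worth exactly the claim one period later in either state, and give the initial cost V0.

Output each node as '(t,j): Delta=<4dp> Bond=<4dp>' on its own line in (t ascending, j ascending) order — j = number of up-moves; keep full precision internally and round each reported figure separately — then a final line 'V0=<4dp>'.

Risk-neutral probability p* = (R−d)/(u−d) = (1.01−0.89)/(1.17−0.89) = 0.4286.
Terminal values V(4,·): V(4,0)=0.0000, V(4,1)=0.0000, V(4,2)=0.0000, V(4,3)=19.5053, V(4,4)=86.7731
(3,0): S=105.7454. Δ = (V_up−V_dn)/(S_up−S_dn) = (0.0000−0.0000)/(123.7221−94.1134) = 0.0000. V = [p*·0.0000 + (1−p*)·0.0000]/1.01 = 0.0000. B = V − Δ·S = 0.0000.
(3,1): S=139.0136. Δ = (V_up−V_dn)/(S_up−S_dn) = (0.0000−0.0000)/(162.6459−123.7221) = 0.0000. V = [p*·0.0000 + (1−p*)·0.0000]/1.01 = 0.0000. B = V − Δ·S = 0.0000.
(3,2): S=182.7481. Δ = (V_up−V_dn)/(S_up−S_dn) = (19.5053−0.0000)/(213.8153−162.6459) = 0.3812. V = [p*·19.5053 + (1−p*)·0.0000]/1.01 = 8.2767. B = V − Δ·S = -61.3852.
(3,3): S=240.2419. Δ = (V_up−V_dn)/(S_up−S_dn) = (86.7731−19.5053)/(281.0831−213.8153) = 1.0000. V = [p*·86.7731 + (1−p*)·19.5053]/1.01 = 47.8558. B = V − Δ·S = -192.3861.
(2,0): S=118.8150. Δ = (V_up−V_dn)/(S_up−S_dn) = (0.0000−0.0000)/(139.0135−105.7454) = 0.0000. V = [p*·0.0000 + (1−p*)·0.0000]/1.01 = 0.0000. B = V − Δ·S = 0.0000.
(2,1): S=156.1950. Δ = (V_up−V_dn)/(S_up−S_dn) = (8.2767−0.0000)/(182.7481−139.0136) = 0.1892. V = [p*·8.2767 + (1−p*)·0.0000]/1.01 = 3.5120. B = V − Δ·S = -26.0475.
(2,2): S=205.3350. Δ = (V_up−V_dn)/(S_up−S_dn) = (47.8558−8.2767)/(240.2419−182.7481) = 0.6884. V = [p*·47.8558 + (1−p*)·8.2767]/1.01 = 24.9893. B = V − Δ·S = -116.3648.
(1,0): S=133.5000. Δ = (V_up−V_dn)/(S_up−S_dn) = (3.5120−0.0000)/(156.1950−118.8150) = 0.0940. V = [p*·3.5120 + (1−p*)·0.0000]/1.01 = 1.4902. B = V − Δ·S = -11.0527.
(1,1): S=175.5000. Δ = (V_up−V_dn)/(S_up−S_dn) = (24.9893−3.5120)/(205.3350−156.1950) = 0.4371. V = [p*·24.9893 + (1−p*)·3.5120]/1.01 = 12.5906. B = V − Δ·S = -64.1138.
(0,0): S=150.0000. Δ = (V_up−V_dn)/(S_up−S_dn) = (12.5906−1.4902)/(175.5000−133.5000) = 0.2643. V = [p*·12.5906 + (1−p*)·1.4902]/1.01 = 6.1857. B = V − Δ·S = -33.4586.
Self-financing check: at every node Δ·S+B equals the discounted successor values.

(0,0): Delta=0.2643 Bond=-33.4586
(1,0): Delta=0.0940 Bond=-11.0527
(1,1): Delta=0.4371 Bond=-64.1138
(2,0): Delta=0.0000 Bond=0.0000
(2,1): Delta=0.1892 Bond=-26.0475
(2,2): Delta=0.6884 Bond=-116.3648
(3,0): Delta=0.0000 Bond=0.0000
(3,1): Delta=0.0000 Bond=0.0000
(3,2): Delta=0.3812 Bond=-61.3852
(3,3): Delta=1.0000 Bond=-192.3861
V0=6.1857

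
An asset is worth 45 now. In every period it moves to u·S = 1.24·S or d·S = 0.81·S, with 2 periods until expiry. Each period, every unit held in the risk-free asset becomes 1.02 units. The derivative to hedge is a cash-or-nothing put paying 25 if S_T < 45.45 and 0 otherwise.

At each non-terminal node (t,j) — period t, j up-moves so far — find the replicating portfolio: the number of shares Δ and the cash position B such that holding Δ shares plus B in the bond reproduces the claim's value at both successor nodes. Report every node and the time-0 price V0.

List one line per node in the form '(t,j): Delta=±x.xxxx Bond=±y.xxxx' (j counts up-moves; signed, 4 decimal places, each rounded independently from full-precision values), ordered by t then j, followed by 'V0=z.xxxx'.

(0,0): Delta=-0.6186 Bond=46.1351
(1,0): Delta=0.0000 Bond=24.5098
(1,1): Delta=-1.0419 Bond=70.6794
V0=18.2981

The replicating-portfolio and risk-neutral prices coincide; use p* = (1.02−0.81)/(1.24−0.81) = 0.4884 for the latter.
Terminal values V(2,·): V(2,0)=25.0000, V(2,1)=25.0000, V(2,2)=0.0000
  t=1,j=0: stock 36.4500 → up 45.1980 (V=25.0000), down 29.5245 (V=25.0000). Price 24.5098; hedge Δ=0.0000, bond B=24.5098.
  t=1,j=1: stock 55.8000 → up 69.1920 (V=0.0000), down 45.1980 (V=25.0000). Price 12.5399; hedge Δ=-1.0419, bond B=70.6794.
  t=0,j=0: stock 45.0000 → up 55.8000 (V=12.5399), down 36.4500 (V=24.5098). Price 18.2981; hedge Δ=-0.6186, bond B=46.1351.
Self-financing check: at every node Δ·S+B equals the discounted successor values.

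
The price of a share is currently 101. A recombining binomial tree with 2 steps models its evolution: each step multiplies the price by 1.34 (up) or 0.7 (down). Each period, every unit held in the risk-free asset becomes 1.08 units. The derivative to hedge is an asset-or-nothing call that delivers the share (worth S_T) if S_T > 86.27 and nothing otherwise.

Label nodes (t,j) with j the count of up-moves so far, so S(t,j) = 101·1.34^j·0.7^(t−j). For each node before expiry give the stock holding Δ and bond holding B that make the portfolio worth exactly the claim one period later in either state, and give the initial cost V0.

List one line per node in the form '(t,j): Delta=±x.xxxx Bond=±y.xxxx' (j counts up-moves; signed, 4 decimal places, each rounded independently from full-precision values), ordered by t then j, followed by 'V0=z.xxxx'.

(0,0): Delta=1.2880 Bond=-36.0901
(1,0): Delta=2.0937 Bond=-95.9442
(1,1): Delta=1.0000 Bond=0.0000
V0=93.9974

Since d<R<u, set p* = (R−d)/(u−d) = 0.5938; price each node as the discounted p*-expectation of its children.
Payoff layer (t=2): V(2,0)=0.0000, V(2,1)=94.7380, V(2,2)=181.3556
Node (1,0) S=70.7000: V=(p*·94.7380+(1−p*)·0.0000)/1.08=52.0840; Δ=(94.7380−0.0000)/(94.7380−49.4900)=2.0938; B=V−Δ·S=-95.9442
Node (1,1) S=135.3400: V=(p*·181.3556+(1−p*)·94.7380)/1.08=135.3400; Δ=(181.3556−94.7380)/(181.3556−94.7380)=1.0000; B=V−Δ·S=0.0000
Node (0,0) S=101.0000: V=(p*·135.3400+(1−p*)·52.0840)/1.08=93.9974; Δ=(135.3400−52.0840)/(135.3400−70.7000)=1.2880; B=V−Δ·S=-36.0901
Each (Δ,B) replicates both successor values, so the strategy is self-financing and V0 is arbitrage-free.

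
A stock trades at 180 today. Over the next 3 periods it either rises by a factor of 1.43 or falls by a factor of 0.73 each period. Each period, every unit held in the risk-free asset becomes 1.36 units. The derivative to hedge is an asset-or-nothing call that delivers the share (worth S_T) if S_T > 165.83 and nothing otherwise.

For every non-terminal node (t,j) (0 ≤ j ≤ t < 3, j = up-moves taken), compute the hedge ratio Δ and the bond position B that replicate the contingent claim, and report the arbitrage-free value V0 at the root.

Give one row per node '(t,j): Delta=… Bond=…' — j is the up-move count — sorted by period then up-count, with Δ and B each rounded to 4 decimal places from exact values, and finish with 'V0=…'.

No-arbitrage ⇒ martingale measure with p* = (R−d)/(u−d) = 0.9000.
At expiry t=3: V(3,0)=0.0000, V(3,1)=0.0000, V(3,2)=268.6999, V(3,3)=526.3573
  t=2,j=0: stock 95.9220 → up 137.1685 (V=0.0000), down 70.0231 (V=0.0000). Price 0.0000; hedge Δ=0.0000, bond B=0.0000.
  t=2,j=1: stock 187.9020 → up 268.6999 (V=268.6999), down 137.1685 (V=0.0000). Price 177.8161; hedge Δ=2.0429, bond B=-206.0409.
  t=2,j=2: stock 368.0820 → up 526.3573 (V=526.3573), down 268.6999 (V=268.6999). Price 368.0820; hedge Δ=1.0000, bond B=0.0000.
  t=1,j=0: stock 131.4000 → up 187.9020 (V=177.8161), down 95.9220 (V=0.0000). Price 117.6724; hedge Δ=1.9332, bond B=-136.3506.
  t=1,j=1: stock 257.4000 → up 368.0820 (V=368.0820), down 187.9020 (V=177.8161). Price 256.6584; hedge Δ=1.0560, bond B=-15.1501.
  t=0,j=0: stock 180.0000 → up 257.4000 (V=256.6584), down 131.4000 (V=117.6724). Price 178.4998; hedge Δ=1.1031, bond B=-20.0516.
Each (Δ,B) replicates both successor values, so the strategy is self-financing and V0 is arbitrage-free.

(0,0): Delta=1.1031 Bond=-20.0516
(1,0): Delta=1.9332 Bond=-136.3506
(1,1): Delta=1.0560 Bond=-15.1501
(2,0): Delta=0.0000 Bond=0.0000
(2,1): Delta=2.0429 Bond=-206.0409
(2,2): Delta=1.0000 Bond=0.0000
V0=178.4998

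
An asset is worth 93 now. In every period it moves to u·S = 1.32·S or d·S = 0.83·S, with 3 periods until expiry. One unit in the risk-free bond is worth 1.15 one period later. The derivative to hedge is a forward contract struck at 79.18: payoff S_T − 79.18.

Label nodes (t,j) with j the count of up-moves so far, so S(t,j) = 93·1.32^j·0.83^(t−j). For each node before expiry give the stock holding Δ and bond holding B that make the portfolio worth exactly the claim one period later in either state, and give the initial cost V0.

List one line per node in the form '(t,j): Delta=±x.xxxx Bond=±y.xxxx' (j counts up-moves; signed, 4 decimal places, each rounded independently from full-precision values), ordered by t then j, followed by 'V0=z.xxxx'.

No-arbitrage ⇒ martingale measure with p* = (R−d)/(u−d) = 0.6531.
Terminal payoffs: V(3,0)=-26.0038, V(3,1)=5.3894, V(3,2)=55.3159, V(3,3)=134.7170
(2,0): S=64.0677. Δ = (V_up−V_dn)/(S_up−S_dn) = (5.3894−-26.0038)/(84.5694−53.1762) = 1.0000. V = [p*·5.3894 + (1−p*)·-26.0038]/1.15 = -4.7845. B = V − Δ·S = -68.8522.
(2,1): S=101.8908. Δ = (V_up−V_dn)/(S_up−S_dn) = (55.3159−5.3894)/(134.4959−84.5694) = 1.0000. V = [p*·55.3159 + (1−p*)·5.3894]/1.15 = 33.0386. B = V − Δ·S = -68.8522.
(2,2): S=162.0432. Δ = (V_up−V_dn)/(S_up−S_dn) = (134.7170−55.3159)/(213.8970−134.4959) = 1.0000. V = [p*·134.7170 + (1−p*)·55.3159]/1.15 = 93.1910. B = V − Δ·S = -68.8522.
(1,0): S=77.1900. Δ = (V_up−V_dn)/(S_up−S_dn) = (33.0386−-4.7845)/(101.8908−64.0677) = 1.0000. V = [p*·33.0386 + (1−p*)·-4.7845]/1.15 = 17.3185. B = V − Δ·S = -59.8715.
(1,1): S=122.7600. Δ = (V_up−V_dn)/(S_up−S_dn) = (93.1910−33.0386)/(162.0432−101.8908) = 1.0000. V = [p*·93.1910 + (1−p*)·33.0386]/1.15 = 62.8885. B = V − Δ·S = -59.8715.
(0,0): S=93.0000. Δ = (V_up−V_dn)/(S_up−S_dn) = (62.8885−17.3185)/(122.7600−77.1900) = 1.0000. V = [p*·62.8885 + (1−p*)·17.3185]/1.15 = 40.9379. B = V − Δ·S = -52.0621.
The time-0 hedge costs 40.9379, which is the no-arbitrage price.

(0,0): Delta=1.0000 Bond=-52.0621
(1,0): Delta=1.0000 Bond=-59.8715
(1,1): Delta=1.0000 Bond=-59.8715
(2,0): Delta=1.0000 Bond=-68.8522
(2,1): Delta=1.0000 Bond=-68.8522
(2,2): Delta=1.0000 Bond=-68.8522
V0=40.9379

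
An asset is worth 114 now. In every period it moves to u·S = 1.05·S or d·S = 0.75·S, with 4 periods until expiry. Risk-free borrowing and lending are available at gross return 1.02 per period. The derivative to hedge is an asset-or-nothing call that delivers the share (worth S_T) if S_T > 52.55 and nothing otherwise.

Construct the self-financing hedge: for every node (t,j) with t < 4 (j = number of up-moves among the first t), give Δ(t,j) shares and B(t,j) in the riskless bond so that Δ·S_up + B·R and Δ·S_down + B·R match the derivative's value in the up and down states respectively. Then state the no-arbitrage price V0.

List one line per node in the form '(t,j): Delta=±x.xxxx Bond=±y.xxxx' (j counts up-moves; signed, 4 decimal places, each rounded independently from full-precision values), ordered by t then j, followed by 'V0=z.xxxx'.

Under the risk-neutral measure, an up-move has probability p* = (R−d)/(u−d) = 0.9000 and values discount at R = 1.02.
Terminal values V(4,·): V(4,0)=0.0000, V(4,1)=0.0000, V(4,2)=70.6978, V(4,3)=98.9769, V(4,4)=138.5677
  t=3,j=0: stock 48.0938 → up 50.4984 (V=0.0000), down 36.0703 (V=0.0000). Price 0.0000; hedge Δ=0.0000, bond B=0.0000.
  t=3,j=1: stock 67.3312 → up 70.6978 (V=70.6978), down 50.4984 (V=0.0000). Price 62.3804; hedge Δ=3.5000, bond B=-173.2790.
  t=3,j=2: stock 94.2638 → up 98.9769 (V=98.9769), down 70.6978 (V=70.6978). Price 94.2638; hedge Δ=1.0000, bond B=0.0000.
  t=3,j=3: stock 131.9693 → up 138.5677 (V=138.5677), down 98.9769 (V=98.9769). Price 131.9693; hedge Δ=1.0000, bond B=0.0000.
  t=2,j=0: stock 64.1250 → up 67.3312 (V=62.3804), down 48.0938 (V=0.0000). Price 55.0415; hedge Δ=3.2426, bond B=-152.8932.
  t=2,j=1: stock 89.7750 → up 94.2638 (V=94.2638), down 67.3313 (V=62.3804). Price 89.2896; hedge Δ=1.1838, bond B=-16.9881.
  t=2,j=2: stock 125.6850 → up 131.9693 (V=131.9693), down 94.2638 (V=94.2638). Price 125.6850; hedge Δ=1.0000, bond B=0.0000.
  t=1,j=0: stock 85.5000 → up 89.7750 (V=89.2896), down 64.1250 (V=55.0415). Price 84.1812; hedge Δ=1.3352, bond B=-29.9791.
  t=1,j=1: stock 119.7000 → up 125.6850 (V=125.6850), down 89.7750 (V=89.2896). Price 119.6524; hedge Δ=1.0135, bond B=-1.6655.
  t=0,j=0: stock 114.0000 → up 119.7000 (V=119.6524), down 85.5000 (V=84.1812). Price 113.8287; hedge Δ=1.0372, bond B=-4.4087.
Root portfolio cost Δ·114+B reproduces V0=113.8287.

(0,0): Delta=1.0372 Bond=-4.4087
(1,0): Delta=1.3352 Bond=-29.9791
(1,1): Delta=1.0135 Bond=-1.6655
(2,0): Delta=3.2426 Bond=-152.8932
(2,1): Delta=1.1838 Bond=-16.9881
(2,2): Delta=1.0000 Bond=0.0000
(3,0): Delta=0.0000 Bond=0.0000
(3,1): Delta=3.5000 Bond=-173.2790
(3,2): Delta=1.0000 Bond=0.0000
(3,3): Delta=1.0000 Bond=0.0000
V0=113.8287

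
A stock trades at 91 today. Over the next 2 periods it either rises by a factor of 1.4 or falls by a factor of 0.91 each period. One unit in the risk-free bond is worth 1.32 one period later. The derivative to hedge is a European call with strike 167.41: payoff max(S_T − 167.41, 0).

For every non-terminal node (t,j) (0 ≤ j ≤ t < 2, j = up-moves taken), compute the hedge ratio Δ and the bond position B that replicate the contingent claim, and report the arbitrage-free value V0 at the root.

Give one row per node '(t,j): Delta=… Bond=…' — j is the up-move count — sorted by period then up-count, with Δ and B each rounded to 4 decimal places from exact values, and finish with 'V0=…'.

(0,0): Delta=0.1557 Bond=-9.7656
(1,0): Delta=0.0000 Bond=0.0000
(1,1): Delta=0.1754 Bond=-15.4058
V0=4.3999

Since d<R<u, set p* = (R−d)/(u−d) = 0.8367; price each node as the discounted p*-expectation of its children.
At expiry t=2: V(2,0)=0.0000, V(2,1)=0.0000, V(2,2)=10.9500
(1,0): S=82.8100. Δ = (V_up−V_dn)/(S_up−S_dn) = (0.0000−0.0000)/(115.9340−75.3571) = 0.0000. V = [p*·0.0000 + (1−p*)·0.0000]/1.32 = 0.0000. B = V − Δ·S = 0.0000.
(1,1): S=127.4000. Δ = (V_up−V_dn)/(S_up−S_dn) = (10.9500−0.0000)/(178.3600−115.9340) = 0.1754. V = [p*·10.9500 + (1−p*)·0.0000]/1.32 = 6.9411. B = V − Δ·S = -15.4058.
(0,0): S=91.0000. Δ = (V_up−V_dn)/(S_up−S_dn) = (6.9411−0.0000)/(127.4000−82.8100) = 0.1557. V = [p*·6.9411 + (1−p*)·0.0000]/1.32 = 4.3999. B = V − Δ·S = -9.7656.
Self-financing check: at every node Δ·S+B equals the discounted successor values.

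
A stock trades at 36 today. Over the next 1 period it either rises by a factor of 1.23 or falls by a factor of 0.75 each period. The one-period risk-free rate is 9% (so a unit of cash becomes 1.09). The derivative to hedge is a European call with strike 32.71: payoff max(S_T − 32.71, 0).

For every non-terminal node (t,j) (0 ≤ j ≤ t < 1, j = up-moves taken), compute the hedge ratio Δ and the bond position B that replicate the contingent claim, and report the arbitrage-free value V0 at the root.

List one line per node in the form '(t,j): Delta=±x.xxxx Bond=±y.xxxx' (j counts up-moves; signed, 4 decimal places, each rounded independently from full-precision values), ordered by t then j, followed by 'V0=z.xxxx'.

Under the risk-neutral measure, an up-move has probability p* = (R−d)/(u−d) = 0.7083 and values discount at R = 1.09.
Terminal payoffs: V(1,0)=0.0000, V(1,1)=11.5700
Node (0,0) S=36.0000: V=(p*·11.5700+(1−p*)·0.0000)/1.09=7.5187; Δ=(11.5700−0.0000)/(44.2800−27.0000)=0.6696; B=V−Δ·S=-16.5854
Root portfolio cost Δ·36+B reproduces V0=7.5187.

(0,0): Delta=0.6696 Bond=-16.5854
V0=7.5187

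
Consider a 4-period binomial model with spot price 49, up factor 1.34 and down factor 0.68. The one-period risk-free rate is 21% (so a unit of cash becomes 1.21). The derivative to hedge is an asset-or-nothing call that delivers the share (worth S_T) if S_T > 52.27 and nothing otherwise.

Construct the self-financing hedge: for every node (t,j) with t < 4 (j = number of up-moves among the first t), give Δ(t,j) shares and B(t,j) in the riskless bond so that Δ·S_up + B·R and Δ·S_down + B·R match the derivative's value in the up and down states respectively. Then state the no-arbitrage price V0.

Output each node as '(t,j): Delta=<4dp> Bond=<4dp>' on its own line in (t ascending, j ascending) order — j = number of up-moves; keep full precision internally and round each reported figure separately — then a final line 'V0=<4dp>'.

(0,0): Delta=1.2365 Bond=-14.6834
(1,0): Delta=1.6057 Bond=-30.0671
(1,1): Delta=1.1906 Bond=-14.7499
(2,0): Delta=0.0000 Bond=0.0000
(2,1): Delta=1.8056 Bond=-45.3049
(2,2): Delta=1.1140 Bond=-11.1125
(3,0): Delta=0.0000 Bond=0.0000
(3,1): Delta=0.0000 Bond=0.0000
(3,2): Delta=2.0303 Bond=-68.2651
(3,3): Delta=1.0000 Bond=0.0000
V0=45.9072

Risk-neutral probability p* = (R−d)/(u−d) = (1.21−0.68)/(1.34−0.68) = 0.8030.
Terminal values V(4,·): V(4,0)=0.0000, V(4,1)=0.0000, V(4,2)=0.0000, V(4,3)=80.1714, V(4,4)=157.9848
Node (3,0) S=15.4072: V=(p*·0.0000+(1−p*)·0.0000)/1.21=0.0000; Δ=(0.0000−0.0000)/(20.6456−10.4769)=0.0000; B=V−Δ·S=0.0000
Node (3,1) S=30.3612: V=(p*·0.0000+(1−p*)·0.0000)/1.21=0.0000; Δ=(0.0000−0.0000)/(40.6840−20.6456)=0.0000; B=V−Δ·S=0.0000
Node (3,2) S=59.8294: V=(p*·80.1714+(1−p*)·0.0000)/1.21=53.2067; Δ=(80.1714−0.0000)/(80.1714−40.6840)=2.0303; B=V−Δ·S=-68.2651
Node (3,3) S=117.8991: V=(p*·157.9848+(1−p*)·80.1714)/1.21=117.8991; Δ=(157.9848−80.1714)/(157.9848−80.1714)=1.0000; B=V−Δ·S=0.0000
Node (2,0) S=22.6576: V=(p*·0.0000+(1−p*)·0.0000)/1.21=0.0000; Δ=(0.0000−0.0000)/(30.3612−15.4072)=0.0000; B=V−Δ·S=0.0000
Node (2,1) S=44.6488: V=(p*·53.2067+(1−p*)·0.0000)/1.21=35.3112; Δ=(53.2067−0.0000)/(59.8294−30.3612)=1.8056; B=V−Δ·S=-45.3049
Node (2,2) S=87.9844: V=(p*·117.8991+(1−p*)·53.2067)/1.21=86.9063; Δ=(117.8991−53.2067)/(117.8991−59.8294)=1.1140; B=V−Δ·S=-11.1125
Node (1,0) S=33.3200: V=(p*·35.3112+(1−p*)·0.0000)/1.21=23.4347; Δ=(35.3112−0.0000)/(44.6488−22.6576)=1.6057; B=V−Δ·S=-30.0671
Node (1,1) S=65.6600: V=(p*·86.9063+(1−p*)·35.3112)/1.21=63.4245; Δ=(86.9063−35.3112)/(87.9844−44.6488)=1.1906; B=V−Δ·S=-14.7499
Node (0,0) S=49.0000: V=(p*·63.4245+(1−p*)·23.4347)/1.21=45.9072; Δ=(63.4245−23.4347)/(65.6600−33.3200)=1.2365; B=V−Δ·S=-14.6834
Check: Δ(0,0)·S0 + B(0,0) = 45.9072 = V0.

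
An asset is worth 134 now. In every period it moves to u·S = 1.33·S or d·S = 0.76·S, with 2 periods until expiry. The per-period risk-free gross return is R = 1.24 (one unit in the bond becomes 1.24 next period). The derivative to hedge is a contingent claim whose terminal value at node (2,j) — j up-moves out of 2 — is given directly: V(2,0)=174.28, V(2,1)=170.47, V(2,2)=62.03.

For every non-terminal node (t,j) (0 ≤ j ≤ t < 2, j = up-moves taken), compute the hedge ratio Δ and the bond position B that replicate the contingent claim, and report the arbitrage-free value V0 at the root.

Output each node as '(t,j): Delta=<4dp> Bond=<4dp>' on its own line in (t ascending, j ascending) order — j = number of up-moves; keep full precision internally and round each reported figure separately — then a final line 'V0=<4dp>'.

(0,0): Delta=-0.9705 Bond=190.9670
(1,0): Delta=-0.0656 Bond=144.6452
(1,1): Delta=-1.0675 Bond=254.0780
V0=60.9168

Since d<R<u, set p* = (R−d)/(u−d) = 0.8421; price each node as the discounted p*-expectation of its children.
Terminal values V(2,·): V(2,0)=174.2800, V(2,1)=170.4700, V(2,2)=62.0300
(1,0): S=101.8400. Δ = (V_up−V_dn)/(S_up−S_dn) = (170.4700−174.2800)/(135.4472−77.3984) = -0.0656. V = [p*·170.4700 + (1−p*)·174.2800]/1.24 = 137.9610. B = V − Δ·S = 144.6452.
(1,1): S=178.2200. Δ = (V_up−V_dn)/(S_up−S_dn) = (62.0300−170.4700)/(237.0326−135.4472) = -1.0675. V = [p*·62.0300 + (1−p*)·170.4700]/1.24 = 63.8323. B = V − Δ·S = 254.0780.
(0,0): S=134.0000. Δ = (V_up−V_dn)/(S_up−S_dn) = (63.8323−137.9610)/(178.2200−101.8400) = -0.9705. V = [p*·63.8323 + (1−p*)·137.9610]/1.24 = 60.9168. B = V − Δ·S = 190.9670.
Root portfolio cost Δ·134+B reproduces V0=60.9168.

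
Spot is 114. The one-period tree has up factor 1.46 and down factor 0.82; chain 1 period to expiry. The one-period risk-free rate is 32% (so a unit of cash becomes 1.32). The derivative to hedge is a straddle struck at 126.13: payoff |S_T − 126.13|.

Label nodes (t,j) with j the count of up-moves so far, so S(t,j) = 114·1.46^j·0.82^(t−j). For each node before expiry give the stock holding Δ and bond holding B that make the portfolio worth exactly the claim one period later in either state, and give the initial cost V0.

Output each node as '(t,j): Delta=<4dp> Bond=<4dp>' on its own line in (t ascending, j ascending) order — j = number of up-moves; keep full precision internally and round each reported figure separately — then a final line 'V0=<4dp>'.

(0,0): Delta=0.1050 Bond=17.2997
V0=29.2685

Risk-neutral probability p* = (R−d)/(u−d) = (1.32−0.82)/(1.46−0.82) = 0.7813.
Terminal values V(1,·): V(1,0)=32.6500, V(1,1)=40.3100
  t=0,j=0: stock 114.0000 → up 166.4400 (V=40.3100), down 93.4800 (V=32.6500). Price 29.2685; hedge Δ=0.1050, bond B=17.2997.
Root portfolio cost Δ·114+B reproduces V0=29.2685.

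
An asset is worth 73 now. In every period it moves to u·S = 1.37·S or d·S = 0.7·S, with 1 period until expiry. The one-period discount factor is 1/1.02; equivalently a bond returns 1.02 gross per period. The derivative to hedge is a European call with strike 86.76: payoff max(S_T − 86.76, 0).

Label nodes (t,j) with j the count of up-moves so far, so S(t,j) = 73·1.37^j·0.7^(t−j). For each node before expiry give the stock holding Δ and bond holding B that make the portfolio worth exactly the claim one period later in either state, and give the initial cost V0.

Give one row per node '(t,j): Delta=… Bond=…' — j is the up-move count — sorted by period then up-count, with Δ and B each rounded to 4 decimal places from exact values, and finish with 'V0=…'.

Since d<R<u, set p* = (R−d)/(u−d) = 0.4776; price each node as the discounted p*-expectation of its children.
Terminal values V(1,·): V(1,0)=0.0000, V(1,1)=13.2500
  t=0,j=0: stock 73.0000 → up 100.0100 (V=13.2500), down 51.1000 (V=0.0000). Price 6.2043; hedge Δ=0.2709, bond B=-13.5718.
Self-financing check: at every node Δ·S+B equals the discounted successor values.

(0,0): Delta=0.2709 Bond=-13.5718
V0=6.2043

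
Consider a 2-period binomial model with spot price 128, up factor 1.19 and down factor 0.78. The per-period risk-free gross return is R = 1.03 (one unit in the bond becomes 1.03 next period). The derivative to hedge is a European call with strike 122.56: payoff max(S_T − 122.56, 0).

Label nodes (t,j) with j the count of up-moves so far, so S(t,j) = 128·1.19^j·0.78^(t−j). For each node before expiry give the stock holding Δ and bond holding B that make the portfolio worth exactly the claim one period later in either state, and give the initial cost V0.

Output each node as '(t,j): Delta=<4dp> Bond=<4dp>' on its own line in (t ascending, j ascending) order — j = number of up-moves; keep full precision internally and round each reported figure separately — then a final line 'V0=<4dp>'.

(0,0): Delta=0.6622 Bond=-64.1854
(1,0): Delta=0.0000 Bond=0.0000
(1,1): Delta=0.9399 Bond=-108.4220
V0=20.5723

Risk-neutral probability p* = (R−d)/(u−d) = (1.03−0.78)/(1.19−0.78) = 0.6098.
Terminal payoffs: V(2,0)=0.0000, V(2,1)=0.0000, V(2,2)=58.7008
  t=1,j=0: stock 99.8400 → up 118.8096 (V=0.0000), down 77.8752 (V=0.0000). Price 0.0000; hedge Δ=0.0000, bond B=0.0000.
  t=1,j=1: stock 152.3200 → up 181.2608 (V=58.7008), down 118.8096 (V=0.0000). Price 34.7507; hedge Δ=0.9399, bond B=-108.4220.
  t=0,j=0: stock 128.0000 → up 152.3200 (V=34.7507), down 99.8400 (V=0.0000). Price 20.5723; hedge Δ=0.6622, bond B=-64.1854.
Check: Δ(0,0)·S0 + B(0,0) = 20.5723 = V0.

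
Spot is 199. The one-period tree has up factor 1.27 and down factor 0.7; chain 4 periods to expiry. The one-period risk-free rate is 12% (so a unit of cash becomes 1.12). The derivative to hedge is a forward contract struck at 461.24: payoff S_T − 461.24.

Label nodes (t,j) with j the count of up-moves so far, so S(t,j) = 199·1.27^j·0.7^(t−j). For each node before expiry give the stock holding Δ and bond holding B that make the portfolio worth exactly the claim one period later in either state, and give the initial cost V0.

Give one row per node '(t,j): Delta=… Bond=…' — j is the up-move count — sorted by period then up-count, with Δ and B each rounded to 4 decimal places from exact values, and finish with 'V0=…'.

No-arbitrage ⇒ martingale measure with p* = (R−d)/(u−d) = 0.7368.
Terminal values V(4,·): V(4,0)=-413.4601, V(4,1)=-374.5536, V(4,2)=-303.9661, V(4,3)=-175.9002, V(4,4)=56.4478
  t=3,j=0: stock 68.2570 → up 86.6864 (V=-374.5536), down 47.7799 (V=-413.4601). Price -343.5644; hedge Δ=1.0000, bond B=-411.8214.
  t=3,j=1: stock 123.8377 → up 157.2739 (V=-303.9661), down 86.6864 (V=-374.5536). Price -287.9837; hedge Δ=1.0000, bond B=-411.8214.
  t=3,j=2: stock 224.6770 → up 285.3398 (V=-175.9002), down 157.2739 (V=-303.9661). Price -187.1445; hedge Δ=1.0000, bond B=-411.8214.
  t=3,j=3: stock 407.6282 → up 517.6878 (V=56.4478), down 285.3398 (V=-175.9002). Price -4.1932; hedge Δ=1.0000, bond B=-411.8214.
  t=2,j=0: stock 97.5100 → up 123.8377 (V=-287.9837), down 68.2570 (V=-343.5644). Price -270.1877; hedge Δ=1.0000, bond B=-367.6977.
  t=2,j=1: stock 176.9110 → up 224.6770 (V=-187.1445), down 123.8377 (V=-287.9837). Price -190.7867; hedge Δ=1.0000, bond B=-367.6977.
  t=2,j=2: stock 320.9671 → up 407.6282 (V=-4.1932), down 224.6770 (V=-187.1445). Price -46.7306; hedge Δ=1.0000, bond B=-367.6977.
  t=1,j=0: stock 139.3000 → up 176.9110 (V=-190.7867), down 97.5100 (V=-270.1877). Price -189.0015; hedge Δ=1.0000, bond B=-328.3015.
  t=1,j=1: stock 252.7300 → up 320.9671 (V=-46.7306), down 176.9110 (V=-190.7867). Price -75.5715; hedge Δ=1.0000, bond B=-328.3015.
  t=0,j=0: stock 199.0000 → up 252.7300 (V=-75.5715), down 139.3000 (V=-189.0015). Price -94.1264; hedge Δ=1.0000, bond B=-293.1264.
The time-0 hedge costs -94.1264, which is the no-arbitrage price.

(0,0): Delta=1.0000 Bond=-293.1264
(1,0): Delta=1.0000 Bond=-328.3015
(1,1): Delta=1.0000 Bond=-328.3015
(2,0): Delta=1.0000 Bond=-367.6977
(2,1): Delta=1.0000 Bond=-367.6977
(2,2): Delta=1.0000 Bond=-367.6977
(3,0): Delta=1.0000 Bond=-411.8214
(3,1): Delta=1.0000 Bond=-411.8214
(3,2): Delta=1.0000 Bond=-411.8214
(3,3): Delta=1.0000 Bond=-411.8214
V0=-94.1264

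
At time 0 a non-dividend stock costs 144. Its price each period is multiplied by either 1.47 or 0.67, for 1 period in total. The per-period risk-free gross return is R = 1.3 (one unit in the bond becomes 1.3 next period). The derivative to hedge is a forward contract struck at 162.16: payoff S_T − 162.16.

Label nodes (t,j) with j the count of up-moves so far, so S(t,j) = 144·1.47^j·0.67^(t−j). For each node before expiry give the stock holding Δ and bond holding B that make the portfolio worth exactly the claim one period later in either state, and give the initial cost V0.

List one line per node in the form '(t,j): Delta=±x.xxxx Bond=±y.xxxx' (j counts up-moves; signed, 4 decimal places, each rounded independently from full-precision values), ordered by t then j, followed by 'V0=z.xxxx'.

Risk-neutral probability p* = (R−d)/(u−d) = (1.3−0.67)/(1.47−0.67) = 0.7875.
At expiry t=1: V(1,0)=-65.6800, V(1,1)=49.5200
  t=0,j=0: stock 144.0000 → up 211.6800 (V=49.5200), down 96.4800 (V=-65.6800). Price 19.2615; hedge Δ=1.0000, bond B=-124.7385.
Each (Δ,B) replicates both successor values, so the strategy is self-financing and V0 is arbitrage-free.

(0,0): Delta=1.0000 Bond=-124.7385
V0=19.2615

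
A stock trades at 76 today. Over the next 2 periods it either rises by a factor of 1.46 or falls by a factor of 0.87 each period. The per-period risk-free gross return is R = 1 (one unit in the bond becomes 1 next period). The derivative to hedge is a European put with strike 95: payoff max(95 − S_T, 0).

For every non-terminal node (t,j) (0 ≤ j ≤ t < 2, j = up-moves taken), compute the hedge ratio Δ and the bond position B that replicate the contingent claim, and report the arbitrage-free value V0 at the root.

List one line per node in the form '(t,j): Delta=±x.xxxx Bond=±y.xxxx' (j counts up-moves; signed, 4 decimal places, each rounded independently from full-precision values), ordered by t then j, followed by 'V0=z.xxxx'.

(0,0): Delta=-0.6516 Bond=72.3028
(1,0): Delta=-0.9606 Bond=92.7362
(1,1): Delta=0.0000 Bond=0.0000
V0=22.7803

Under the risk-neutral measure, an up-move has probability p* = (R−d)/(u−d) = 0.2203 and values discount at R = 1.
Terminal payoffs: V(2,0)=37.4756, V(2,1)=0.0000, V(2,2)=0.0000
Node (1,0) S=66.1200: V=(p*·0.0000+(1−p*)·37.4756)/1=29.2183; Δ=(0.0000−37.4756)/(96.5352−57.5244)=-0.9606; B=V−Δ·S=92.7362
Node (1,1) S=110.9600: V=(p*·0.0000+(1−p*)·0.0000)/1=0.0000; Δ=(0.0000−0.0000)/(162.0016−96.5352)=0.0000; B=V−Δ·S=0.0000
Node (0,0) S=76.0000: V=(p*·0.0000+(1−p*)·29.2183)/1=22.7803; Δ=(0.0000−29.2183)/(110.9600−66.1200)=-0.6516; B=V−Δ·S=72.3028
The time-0 hedge costs 22.7803, which is the no-arbitrage price.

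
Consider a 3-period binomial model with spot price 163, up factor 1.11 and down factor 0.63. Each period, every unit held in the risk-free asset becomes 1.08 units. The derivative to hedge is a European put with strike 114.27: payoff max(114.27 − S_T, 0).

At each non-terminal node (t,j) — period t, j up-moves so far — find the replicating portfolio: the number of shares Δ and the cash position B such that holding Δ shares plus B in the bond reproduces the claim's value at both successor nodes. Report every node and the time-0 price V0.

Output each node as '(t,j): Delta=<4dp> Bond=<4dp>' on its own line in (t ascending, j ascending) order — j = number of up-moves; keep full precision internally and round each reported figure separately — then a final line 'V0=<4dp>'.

The replicating-portfolio and risk-neutral prices coincide; use p* = (1.08−0.63)/(1.11−0.63) = 0.9375 for the latter.
At expiry t=3: V(3,0)=73.5123, V(3,1)=42.4589, V(3,2)=0.0000, V(3,3)=0.0000
  t=2,j=0: stock 64.6947 → up 71.8111 (V=42.4589), down 40.7577 (V=73.5123). Price 41.1109; hedge Δ=-1.0000, bond B=105.8056.
  t=2,j=1: stock 113.9859 → up 126.5243 (V=0.0000), down 71.8111 (V=42.4589). Price 2.4571; hedge Δ=-0.7760, bond B=90.9131.
  t=2,j=2: stock 200.8323 → up 222.9239 (V=0.0000), down 126.5243 (V=0.0000). Price 0.0000; hedge Δ=0.0000, bond B=0.0000.
  t=1,j=0: stock 102.6900 → up 113.9859 (V=2.4571), down 64.6947 (V=41.1109). Price 4.5120; hedge Δ=-0.7842, bond B=85.0406.
  t=1,j=1: stock 180.9300 → up 200.8323 (V=0.0000), down 113.9859 (V=2.4571). Price 0.1422; hedge Δ=-0.0283, bond B=5.2612.
  t=0,j=0: stock 163.0000 → up 180.9300 (V=0.1422), down 102.6900 (V=4.5120). Price 0.3845; hedge Δ=-0.0559, bond B=9.4883.
Check: Δ(0,0)·S0 + B(0,0) = 0.3845 = V0.

(0,0): Delta=-0.0559 Bond=9.4883
(1,0): Delta=-0.7842 Bond=85.0406
(1,1): Delta=-0.0283 Bond=5.2612
(2,0): Delta=-1.0000 Bond=105.8056
(2,1): Delta=-0.7760 Bond=90.9131
(2,2): Delta=0.0000 Bond=0.0000
V0=0.3845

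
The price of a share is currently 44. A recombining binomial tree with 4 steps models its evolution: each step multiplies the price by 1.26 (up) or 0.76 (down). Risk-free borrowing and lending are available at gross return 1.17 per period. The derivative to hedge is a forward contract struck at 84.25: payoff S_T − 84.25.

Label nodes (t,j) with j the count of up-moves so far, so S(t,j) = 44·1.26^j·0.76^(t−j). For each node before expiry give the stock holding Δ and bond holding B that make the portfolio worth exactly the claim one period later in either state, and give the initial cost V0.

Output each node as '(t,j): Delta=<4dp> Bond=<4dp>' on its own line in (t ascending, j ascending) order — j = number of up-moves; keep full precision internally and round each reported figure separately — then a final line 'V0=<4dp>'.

Under the risk-neutral measure, an up-move has probability p* = (R−d)/(u−d) = 0.8200 and values discount at R = 1.17.
At expiry t=4: V(4,0)=-69.5706, V(4,1)=-59.9132, V(4,2)=-43.9021, V(4,3)=-17.3574, V(4,4)=26.6508
Node (3,0) S=19.3149: V=(p*·-59.9132+(1−p*)·-69.5706)/1.17=-52.6936; Δ=(-59.9132−-69.5706)/(24.3368−14.6794)=1.0000; B=V−Δ·S=-72.0085
Node (3,1) S=32.0221: V=(p*·-43.9021+(1−p*)·-59.9132)/1.17=-39.9864; Δ=(-43.9021−-59.9132)/(40.3479−24.3368)=1.0000; B=V−Δ·S=-72.0085
Node (3,2) S=53.0893: V=(p*·-17.3574+(1−p*)·-43.9021)/1.17=-18.9192; Δ=(-17.3574−-43.9021)/(66.8926−40.3479)=1.0000; B=V−Δ·S=-72.0085
Node (3,3) S=88.0165: V=(p*·26.6508+(1−p*)·-17.3574)/1.17=16.0080; Δ=(26.6508−-17.3574)/(110.9008−66.8926)=1.0000; B=V−Δ·S=-72.0085
Node (2,0) S=25.4144: V=(p*·-39.9864+(1−p*)·-52.6936)/1.17=-36.1314; Δ=(-39.9864−-52.6936)/(32.0221−19.3149)=1.0000; B=V−Δ·S=-61.5458
Node (2,1) S=42.1344: V=(p*·-18.9192+(1−p*)·-39.9864)/1.17=-19.4114; Δ=(-18.9192−-39.9864)/(53.0893−32.0221)=1.0000; B=V−Δ·S=-61.5458
Node (2,2) S=69.8544: V=(p*·16.0080+(1−p*)·-18.9192)/1.17=8.3086; Δ=(16.0080−-18.9192)/(88.0165−53.0893)=1.0000; B=V−Δ·S=-61.5458
Node (1,0) S=33.4400: V=(p*·-19.4114+(1−p*)·-36.1314)/1.17=-19.1632; Δ=(-19.4114−-36.1314)/(42.1344−25.4144)=1.0000; B=V−Δ·S=-52.6032
Node (1,1) S=55.4400: V=(p*·8.3086+(1−p*)·-19.4114)/1.17=2.8368; Δ=(8.3086−-19.4114)/(69.8544−42.1344)=1.0000; B=V−Δ·S=-52.6032
Node (0,0) S=44.0000: V=(p*·2.8368+(1−p*)·-19.1632)/1.17=-0.9600; Δ=(2.8368−-19.1632)/(55.4400−33.4400)=1.0000; B=V−Δ·S=-44.9600
Each (Δ,B) replicates both successor values, so the strategy is self-financing and V0 is arbitrage-free.

(0,0): Delta=1.0000 Bond=-44.9600
(1,0): Delta=1.0000 Bond=-52.6032
(1,1): Delta=1.0000 Bond=-52.6032
(2,0): Delta=1.0000 Bond=-61.5458
(2,1): Delta=1.0000 Bond=-61.5458
(2,2): Delta=1.0000 Bond=-61.5458
(3,0): Delta=1.0000 Bond=-72.0085
(3,1): Delta=1.0000 Bond=-72.0085
(3,2): Delta=1.0000 Bond=-72.0085
(3,3): Delta=1.0000 Bond=-72.0085
V0=-0.9600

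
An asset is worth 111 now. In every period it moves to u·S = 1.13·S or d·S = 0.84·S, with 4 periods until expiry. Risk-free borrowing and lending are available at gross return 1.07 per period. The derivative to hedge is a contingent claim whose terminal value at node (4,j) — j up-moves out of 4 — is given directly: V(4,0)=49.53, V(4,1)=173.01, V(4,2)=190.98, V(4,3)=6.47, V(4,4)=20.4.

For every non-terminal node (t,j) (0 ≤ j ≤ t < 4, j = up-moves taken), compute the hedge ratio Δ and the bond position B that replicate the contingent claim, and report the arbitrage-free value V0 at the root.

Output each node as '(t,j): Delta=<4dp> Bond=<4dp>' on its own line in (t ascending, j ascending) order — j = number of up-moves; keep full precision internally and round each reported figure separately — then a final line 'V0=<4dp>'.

Since d<R<u, set p* = (R−d)/(u−d) = 0.7931; price each node as the discounted p*-expectation of its children.
Terminal values V(4,·): V(4,0)=49.5300, V(4,1)=173.0100, V(4,2)=190.9800, V(4,3)=6.4700, V(4,4)=20.4000
  t=3,j=0: stock 65.7901 → up 74.3429 (V=173.0100), down 55.2637 (V=49.5300). Price 137.8153; hedge Δ=6.4720, bond B=-287.9778.
  t=3,j=1: stock 88.5034 → up 100.0089 (V=190.9800), down 74.3429 (V=173.0100). Price 175.0113; hedge Δ=0.7001, bond B=113.0458.
  t=3,j=2: stock 119.0582 → up 134.5357 (V=6.4700), down 100.0089 (V=190.9800). Price 41.7238; hedge Δ=-5.3440, bond B=677.9652.
  t=3,j=3: stock 160.1616 → up 180.9826 (V=20.4000), down 134.5357 (V=6.4700). Price 16.3719; hedge Δ=0.2999, bond B=-31.6626.
  t=2,j=0: stock 78.3216 → up 88.5034 (V=175.0113), down 65.7901 (V=137.8153). Price 156.3697; hedge Δ=1.6376, bond B=28.1078.
  t=2,j=1: stock 105.3612 → up 119.0582 (V=41.7238), down 88.5034 (V=175.0113). Price 64.7669; hedge Δ=-4.3623, bond B=524.3788.
  t=2,j=2: stock 141.7359 → up 160.1616 (V=16.3719), down 119.0582 (V=41.7238). Price 20.2029; hedge Δ=-0.6168, bond B=107.6233.
  t=1,j=0: stock 93.2400 → up 105.3612 (V=64.7669), down 78.3216 (V=156.3697). Price 78.2422; hedge Δ=-3.3877, bond B=394.1141.
  t=1,j=1: stock 125.4300 → up 141.7359 (V=20.2029), down 105.3612 (V=64.7669). Price 27.4982; hedge Δ=-1.2251, bond B=181.1669.
  t=0,j=0: stock 111.0000 → up 125.4300 (V=27.4982), down 93.2400 (V=78.2422). Price 35.5112; hedge Δ=-1.5764, bond B=210.4906.
Each (Δ,B) replicates both successor values, so the strategy is self-financing and V0 is arbitrage-free.

(0,0): Delta=-1.5764 Bond=210.4906
(1,0): Delta=-3.3877 Bond=394.1141
(1,1): Delta=-1.2251 Bond=181.1669
(2,0): Delta=1.6376 Bond=28.1078
(2,1): Delta=-4.3623 Bond=524.3788
(2,2): Delta=-0.6168 Bond=107.6233
(3,0): Delta=6.4720 Bond=-287.9778
(3,1): Delta=0.7001 Bond=113.0458
(3,2): Delta=-5.3440 Bond=677.9652
(3,3): Delta=0.2999 Bond=-31.6626
V0=35.5112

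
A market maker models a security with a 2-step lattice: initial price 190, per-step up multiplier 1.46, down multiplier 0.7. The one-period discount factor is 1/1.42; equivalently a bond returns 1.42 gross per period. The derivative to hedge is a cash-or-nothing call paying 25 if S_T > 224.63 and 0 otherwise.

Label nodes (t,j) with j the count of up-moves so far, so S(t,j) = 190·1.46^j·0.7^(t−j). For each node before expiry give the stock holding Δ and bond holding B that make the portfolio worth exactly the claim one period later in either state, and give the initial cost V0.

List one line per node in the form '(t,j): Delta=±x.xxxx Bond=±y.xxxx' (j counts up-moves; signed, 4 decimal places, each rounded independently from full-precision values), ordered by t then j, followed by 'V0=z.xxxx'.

(0,0): Delta=0.1155 Bond=-10.8185
(1,0): Delta=0.0000 Bond=0.0000
(1,1): Delta=0.1186 Bond=-16.2157
V0=11.1276

Risk-neutral probability p* = (R−d)/(u−d) = (1.42−0.7)/(1.46−0.7) = 0.9474.
At expiry t=2: V(2,0)=0.0000, V(2,1)=0.0000, V(2,2)=25.0000
(1,0): S=133.0000. Δ = (V_up−V_dn)/(S_up−S_dn) = (0.0000−0.0000)/(194.1800−93.1000) = 0.0000. V = [p*·0.0000 + (1−p*)·0.0000]/1.42 = 0.0000. B = V − Δ·S = 0.0000.
(1,1): S=277.4000. Δ = (V_up−V_dn)/(S_up−S_dn) = (25.0000−0.0000)/(405.0040−194.1800) = 0.1186. V = [p*·25.0000 + (1−p*)·0.0000]/1.42 = 16.6790. B = V − Δ·S = -16.2157.
(0,0): S=190.0000. Δ = (V_up−V_dn)/(S_up−S_dn) = (16.6790−0.0000)/(277.4000−133.0000) = 0.1155. V = [p*·16.6790 + (1−p*)·0.0000]/1.42 = 11.1276. B = V − Δ·S = -10.8185.
Root portfolio cost Δ·190+B reproduces V0=11.1276.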